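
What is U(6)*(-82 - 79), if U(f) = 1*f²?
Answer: -5796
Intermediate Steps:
U(f) = f²
U(6)*(-82 - 79) = 6²*(-82 - 79) = 36*(-161) = -5796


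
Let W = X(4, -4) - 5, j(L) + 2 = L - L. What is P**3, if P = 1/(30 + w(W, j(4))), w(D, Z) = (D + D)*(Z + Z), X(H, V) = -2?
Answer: 1/636056 ≈ 1.5722e-6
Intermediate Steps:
j(L) = -2 (j(L) = -2 + (L - L) = -2 + 0 = -2)
W = -7 (W = -2 - 5 = -7)
w(D, Z) = 4*D*Z (w(D, Z) = (2*D)*(2*Z) = 4*D*Z)
P = 1/86 (P = 1/(30 + 4*(-7)*(-2)) = 1/(30 + 56) = 1/86 ≈ 0.011628)
P**3 = (1/86)**3 = 1/636056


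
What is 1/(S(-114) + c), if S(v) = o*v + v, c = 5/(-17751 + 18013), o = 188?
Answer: -262/5645047 ≈ -4.6412e-5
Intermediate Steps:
c = 5/262 ≈ 0.019084
S(v) = 189*v (S(v) = 188*v + v = 189*v)
1/(S(-114) + c) = 1/(189*(-114) + 5/262) = 1/(-21546 + 5/262) = 1/(-5645047/262) = -262/5645047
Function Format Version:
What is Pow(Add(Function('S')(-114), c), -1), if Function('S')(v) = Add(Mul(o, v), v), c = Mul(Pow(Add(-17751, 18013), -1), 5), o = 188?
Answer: Rational(-262, 5645047) ≈ -4.6412e-5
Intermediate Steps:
c = Rational(5, 262) (c = Mul(Pow(262, -1), 5) = Mul(Rational(1, 262), 5) = Rational(5, 262) ≈ 0.019084)
Function('S')(v) = Mul(189, v) (Function('S')(v) = Add(Mul(188, v), v) = Mul(189, v))
Pow(Add(Function('S')(-114), c), -1) = Pow(Add(Mul(189, -114), Rational(5, 262)), -1) = Pow(Add(-21546, Rational(5, 262)), -1) = Pow(Rational(-5645047, 262), -1) = Rational(-262, 5645047)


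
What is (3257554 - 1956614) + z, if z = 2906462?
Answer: 4207402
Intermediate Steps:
(3257554 - 1956614) + z = (3257554 - 1956614) + 2906462 = 1300940 + 2906462 = 4207402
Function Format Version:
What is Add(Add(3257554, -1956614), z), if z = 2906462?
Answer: 4207402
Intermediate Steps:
Add(Add(3257554, -1956614), z) = Add(Add(3257554, -1956614), 2906462) = Add(1300940, 2906462) = 4207402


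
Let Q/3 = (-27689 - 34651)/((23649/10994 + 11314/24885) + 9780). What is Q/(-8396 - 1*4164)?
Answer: 1279149893595/840383615059834 ≈ 0.0015221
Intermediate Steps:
Q = -51165995743800/2676380939681 (Q = 3*((-27689 - 34651)/((23649/10994 + 11314/24885) + 9780)) = 3*(-62340/((23649*(1/10994) + 11314*(1/24885)) + 9780)) = 3*(-62340/((23649/10994 + 11314/24885) + 9780)) = 3*(-62340/(712891481/273585690 + 9780)) = 3*(-62340/2676380939681/273585690) = 3*(-62340*273585690/2676380939681) = 3*(-17055331914600/2676380939681) = -51165995743800/2676380939681 ≈ -19.118)
Q/(-8396 - 1*4164) = -51165995743800/(2676380939681*(-8396 - 1*4164)) = -51165995743800/(2676380939681*(-8396 - 4164)) = -51165995743800/2676380939681/(-12560) = -51165995743800/2676380939681*(-1/12560) = 1279149893595/840383615059834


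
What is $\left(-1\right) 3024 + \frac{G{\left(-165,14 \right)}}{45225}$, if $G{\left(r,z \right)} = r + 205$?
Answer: $- \frac{27352072}{9045} \approx -3024.0$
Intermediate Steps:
$G{\left(r,z \right)} = 205 + r$
$\left(-1\right) 3024 + \frac{G{\left(-165,14 \right)}}{45225} = \left(-1\right) 3024 + \frac{205 - 165}{45225} = -3024 + 40 \cdot \frac{1}{45225} = -3024 + \frac{8}{9045} = - \frac{27352072}{9045}$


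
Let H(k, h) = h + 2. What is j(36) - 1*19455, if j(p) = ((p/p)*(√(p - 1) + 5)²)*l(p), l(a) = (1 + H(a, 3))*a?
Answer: -6495 + 2160*√35 ≈ 6283.7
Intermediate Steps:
H(k, h) = 2 + h
l(a) = 6*a (l(a) = (1 + (2 + 3))*a = (1 + 5)*a = 6*a)
j(p) = 6*p*(5 + √(-1 + p))² (j(p) = ((p/p)*(√(p - 1) + 5)²)*(6*p) = (1*(√(-1 + p) + 5)²)*(6*p) = (1*(5 + √(-1 + p))²)*(6*p) = (5 + √(-1 + p))²*(6*p) = 6*p*(5 + √(-1 + p))²)
j(36) - 1*19455 = 6*36*(5 + √(-1 + 36))² - 1*19455 = 6*36*(5 + √35)² - 19455 = 216*(5 + √35)² - 19455 = -19455 + 216*(5 + √35)²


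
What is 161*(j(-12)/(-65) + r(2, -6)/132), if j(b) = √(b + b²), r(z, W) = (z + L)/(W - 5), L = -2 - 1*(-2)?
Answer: -161/726 - 322*√33/65 ≈ -28.679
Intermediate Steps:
L = 0 (L = -2 + 2 = 0)
r(z, W) = z/(-5 + W) (r(z, W) = (z + 0)/(W - 5) = z/(-5 + W))
161*(j(-12)/(-65) + r(2, -6)/132) = 161*(√(-12*(1 - 12))/(-65) + (2/(-5 - 6))/132) = 161*(√(-12*(-11))*(-1/65) + (2/(-11))*(1/132)) = 161*(√132*(-1/65) + (2*(-1/11))*(1/132)) = 161*((2*√33)*(-1/65) - 2/11*1/132) = 161*(-2*√33/65 - 1/726) = 161*(-1/726 - 2*√33/65) = -161/726 - 322*√33/65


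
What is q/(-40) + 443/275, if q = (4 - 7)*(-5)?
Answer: 2719/2200 ≈ 1.2359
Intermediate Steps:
q = 15 (q = -3*(-5) = 15)
q/(-40) + 443/275 = 15/(-40) + 443/275 = 15*(-1/40) + 443*(1/275) = -3/8 + 443/275 = 2719/2200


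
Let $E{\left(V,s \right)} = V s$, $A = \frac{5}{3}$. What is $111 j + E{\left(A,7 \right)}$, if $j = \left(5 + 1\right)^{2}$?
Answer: $\frac{12023}{3} \approx 4007.7$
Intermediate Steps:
$A = \frac{5}{3}$ ($A = 5 \cdot \frac{1}{3} = \frac{5}{3} \approx 1.6667$)
$j = 36$ ($j = 6^{2} = 36$)
$111 j + E{\left(A,7 \right)} = 111 \cdot 36 + \frac{5}{3} \cdot 7 = 3996 + \frac{35}{3} = \frac{12023}{3}$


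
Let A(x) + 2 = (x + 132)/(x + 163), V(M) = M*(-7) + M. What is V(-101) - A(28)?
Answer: 115968/191 ≈ 607.16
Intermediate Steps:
V(M) = -6*M (V(M) = -7*M + M = -6*M)
A(x) = -2 + (132 + x)/(163 + x) (A(x) = -2 + (x + 132)/(x + 163) = -2 + (132 + x)/(163 + x))
V(-101) - A(28) = -6*(-101) - (-194 - 1*28)/(163 + 28) = 606 - (-194 - 28)/191 = 606 - (-222)/191 = 606 - 1*(-222/191) = 606 + 222/191 = 115968/191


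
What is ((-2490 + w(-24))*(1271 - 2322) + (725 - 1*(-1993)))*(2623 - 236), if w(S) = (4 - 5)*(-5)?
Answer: 6240699311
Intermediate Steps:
w(S) = 5 (w(S) = -1*(-5) = 5)
((-2490 + w(-24))*(1271 - 2322) + (725 - 1*(-1993)))*(2623 - 236) = ((-2490 + 5)*(1271 - 2322) + (725 - 1*(-1993)))*(2623 - 236) = (-2485*(-1051) + (725 + 1993))*2387 = (2611735 + 2718)*2387 = 2614453*2387 = 6240699311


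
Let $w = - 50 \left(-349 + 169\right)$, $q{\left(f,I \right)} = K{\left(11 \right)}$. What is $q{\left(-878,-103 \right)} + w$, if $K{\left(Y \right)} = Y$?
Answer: $9011$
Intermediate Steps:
$q{\left(f,I \right)} = 11$
$w = 9000$ ($w = \left(-50\right) \left(-180\right) = 9000$)
$q{\left(-878,-103 \right)} + w = 11 + 9000 = 9011$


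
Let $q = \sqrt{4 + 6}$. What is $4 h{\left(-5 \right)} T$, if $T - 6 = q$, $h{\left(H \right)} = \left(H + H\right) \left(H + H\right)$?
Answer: $2400 + 400 \sqrt{10} \approx 3664.9$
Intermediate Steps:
$h{\left(H \right)} = 4 H^{2}$ ($h{\left(H \right)} = 2 H 2 H = 4 H^{2}$)
$q = \sqrt{10} \approx 3.1623$
$T = 6 + \sqrt{10} \approx 9.1623$
$4 h{\left(-5 \right)} T = 4 \cdot 4 \left(-5\right)^{2} \left(6 + \sqrt{10}\right) = 4 \cdot 4 \cdot 25 \left(6 + \sqrt{10}\right) = 4 \cdot 100 \left(6 + \sqrt{10}\right) = 400 \left(6 + \sqrt{10}\right) = 2400 + 400 \sqrt{10}$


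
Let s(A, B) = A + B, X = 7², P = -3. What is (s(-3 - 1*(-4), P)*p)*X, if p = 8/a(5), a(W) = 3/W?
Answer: -3920/3 ≈ -1306.7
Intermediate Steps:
X = 49
p = 40/3 (p = 8/((3/5)) = 8/((3*(⅕))) = 8/(⅗) = 8*(5/3) = 40/3 ≈ 13.333)
(s(-3 - 1*(-4), P)*p)*X = (((-3 - 1*(-4)) - 3)*(40/3))*49 = (((-3 + 4) - 3)*(40/3))*49 = ((1 - 3)*(40/3))*49 = -2*40/3*49 = -80/3*49 = -3920/3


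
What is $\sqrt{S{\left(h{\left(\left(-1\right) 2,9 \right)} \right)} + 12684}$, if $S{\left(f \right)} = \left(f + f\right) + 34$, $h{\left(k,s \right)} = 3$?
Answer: $2 \sqrt{3181} \approx 112.8$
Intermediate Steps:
$S{\left(f \right)} = 34 + 2 f$ ($S{\left(f \right)} = 2 f + 34 = 34 + 2 f$)
$\sqrt{S{\left(h{\left(\left(-1\right) 2,9 \right)} \right)} + 12684} = \sqrt{\left(34 + 2 \cdot 3\right) + 12684} = \sqrt{\left(34 + 6\right) + 12684} = \sqrt{40 + 12684} = \sqrt{12724} = 2 \sqrt{3181}$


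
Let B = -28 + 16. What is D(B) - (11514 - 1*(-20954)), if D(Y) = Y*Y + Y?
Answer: -32336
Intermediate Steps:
B = -12
D(Y) = Y + Y² (D(Y) = Y² + Y = Y + Y²)
D(B) - (11514 - 1*(-20954)) = -12*(1 - 12) - (11514 - 1*(-20954)) = -12*(-11) - (11514 + 20954) = 132 - 1*32468 = 132 - 32468 = -32336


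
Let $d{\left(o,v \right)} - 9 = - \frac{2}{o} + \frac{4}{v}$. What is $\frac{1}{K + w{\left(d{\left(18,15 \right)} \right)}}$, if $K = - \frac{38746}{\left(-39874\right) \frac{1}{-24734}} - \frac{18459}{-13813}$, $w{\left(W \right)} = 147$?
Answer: $- \frac{275389781}{6577949509876} \approx -4.1866 \cdot 10^{-5}$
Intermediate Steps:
$d{\left(o,v \right)} = 9 - \frac{2}{o} + \frac{4}{v}$ ($d{\left(o,v \right)} = 9 + \left(- \frac{2}{o} + \frac{4}{v}\right) = 9 - \frac{2}{o} + \frac{4}{v}$)
$K = - \frac{6618431807683}{275389781}$ ($K = - \frac{38746}{\left(-39874\right) \left(- \frac{1}{24734}\right)} - - \frac{18459}{13813} = - \frac{38746}{\frac{19937}{12367}} + \frac{18459}{13813} = \left(-38746\right) \frac{12367}{19937} + \frac{18459}{13813} = - \frac{479171782}{19937} + \frac{18459}{13813} = - \frac{6618431807683}{275389781} \approx -24033.0$)
$\frac{1}{K + w{\left(d{\left(18,15 \right)} \right)}} = \frac{1}{- \frac{6618431807683}{275389781} + 147} = \frac{1}{- \frac{6577949509876}{275389781}} = - \frac{275389781}{6577949509876}$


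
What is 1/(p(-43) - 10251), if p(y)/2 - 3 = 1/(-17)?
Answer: -17/174167 ≈ -9.7607e-5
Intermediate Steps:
p(y) = 100/17 (p(y) = 6 + 2/(-17) = 6 + 2*(-1/17) = 6 - 2/17 = 100/17)
1/(p(-43) - 10251) = 1/(100/17 - 10251) = 1/(-174167/17) = -17/174167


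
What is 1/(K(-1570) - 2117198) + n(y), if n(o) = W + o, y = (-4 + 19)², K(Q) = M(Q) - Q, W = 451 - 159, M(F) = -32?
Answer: 1093796219/2115660 ≈ 517.00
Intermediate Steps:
W = 292
K(Q) = -32 - Q
y = 225 (y = 15² = 225)
n(o) = 292 + o
1/(K(-1570) - 2117198) + n(y) = 1/((-32 - 1*(-1570)) - 2117198) + (292 + 225) = 1/((-32 + 1570) - 2117198) + 517 = 1/(1538 - 2117198) + 517 = 1/(-2115660) + 517 = -1/2115660 + 517 = 1093796219/2115660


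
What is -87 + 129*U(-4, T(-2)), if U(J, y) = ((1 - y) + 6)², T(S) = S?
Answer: 10362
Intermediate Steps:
U(J, y) = (7 - y)²
-87 + 129*U(-4, T(-2)) = -87 + 129*(-7 - 2)² = -87 + 129*(-9)² = -87 + 129*81 = -87 + 10449 = 10362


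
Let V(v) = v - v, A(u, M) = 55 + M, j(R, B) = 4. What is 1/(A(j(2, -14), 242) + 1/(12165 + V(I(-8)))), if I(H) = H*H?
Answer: 12165/3613006 ≈ 0.0033670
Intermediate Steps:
I(H) = H²
V(v) = 0
1/(A(j(2, -14), 242) + 1/(12165 + V(I(-8)))) = 1/((55 + 242) + 1/(12165 + 0)) = 1/(297 + 1/12165) = 1/(3613006/12165) = 12165/3613006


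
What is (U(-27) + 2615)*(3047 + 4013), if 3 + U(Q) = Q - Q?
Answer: 18440720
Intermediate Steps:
U(Q) = -3 (U(Q) = -3 + (Q - Q) = -3 + 0 = -3)
(U(-27) + 2615)*(3047 + 4013) = (-3 + 2615)*(3047 + 4013) = 2612*7060 = 18440720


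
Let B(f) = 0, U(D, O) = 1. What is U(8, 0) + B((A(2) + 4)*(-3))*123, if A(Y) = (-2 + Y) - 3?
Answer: 1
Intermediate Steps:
A(Y) = -5 + Y
U(8, 0) + B((A(2) + 4)*(-3))*123 = 1 + 0*123 = 1 + 0 = 1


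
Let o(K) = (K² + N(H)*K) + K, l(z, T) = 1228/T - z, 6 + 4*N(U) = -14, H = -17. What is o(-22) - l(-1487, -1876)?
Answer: -428828/469 ≈ -914.35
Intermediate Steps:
N(U) = -5 (N(U) = -3/2 + (¼)*(-14) = -3/2 - 7/2 = -5)
l(z, T) = -z + 1228/T
o(K) = K² - 4*K (o(K) = (K² - 5*K) + K = K² - 4*K)
o(-22) - l(-1487, -1876) = -22*(-4 - 22) - (-1*(-1487) + 1228/(-1876)) = -22*(-26) - (1487 + 1228*(-1/1876)) = 572 - (1487 - 307/469) = 572 - 1*697096/469 = 572 - 697096/469 = -428828/469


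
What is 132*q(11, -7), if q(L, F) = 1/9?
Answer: 44/3 ≈ 14.667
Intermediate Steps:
q(L, F) = ⅑
132*q(11, -7) = 132*(⅑) = 44/3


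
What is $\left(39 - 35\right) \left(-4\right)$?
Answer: $-16$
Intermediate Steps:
$\left(39 - 35\right) \left(-4\right) = 4 \left(-4\right) = -16$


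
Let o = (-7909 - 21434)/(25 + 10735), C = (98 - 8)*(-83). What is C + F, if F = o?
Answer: -80406543/10760 ≈ -7472.7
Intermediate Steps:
C = -7470 (C = 90*(-83) = -7470)
o = -29343/10760 ≈ -2.7270
F = -29343/10760 ≈ -2.7270
C + F = -7470 - 29343/10760 = -80406543/10760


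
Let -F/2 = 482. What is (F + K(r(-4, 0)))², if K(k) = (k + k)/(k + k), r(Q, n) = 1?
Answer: 927369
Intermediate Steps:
F = -964 (F = -2*482 = -964)
K(k) = 1 (K(k) = (2*k)/((2*k)) = (2*k)*(1/(2*k)) = 1)
(F + K(r(-4, 0)))² = (-964 + 1)² = (-963)² = 927369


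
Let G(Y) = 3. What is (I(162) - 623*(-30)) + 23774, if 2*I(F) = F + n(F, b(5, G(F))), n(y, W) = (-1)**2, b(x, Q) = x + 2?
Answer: 85091/2 ≈ 42546.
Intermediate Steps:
b(x, Q) = 2 + x
n(y, W) = 1
I(F) = 1/2 + F/2 (I(F) = (F + 1)/2 = (1 + F)/2 = 1/2 + F/2)
(I(162) - 623*(-30)) + 23774 = ((1/2 + (1/2)*162) - 623*(-30)) + 23774 = ((1/2 + 81) + 18690) + 23774 = (163/2 + 18690) + 23774 = 37543/2 + 23774 = 85091/2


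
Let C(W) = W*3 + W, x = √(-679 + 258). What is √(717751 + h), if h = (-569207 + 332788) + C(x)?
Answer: 2*√(120333 + I*√421) ≈ 693.78 + 0.059149*I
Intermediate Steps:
x = I*√421 (x = √(-421) = I*√421 ≈ 20.518*I)
C(W) = 4*W (C(W) = 3*W + W = 4*W)
h = -236419 + 4*I*√421 (h = (-569207 + 332788) + 4*(I*√421) = -236419 + 4*I*√421 ≈ -2.3642e+5 + 82.073*I)
√(717751 + h) = √(717751 + (-236419 + 4*I*√421)) = √(481332 + 4*I*√421)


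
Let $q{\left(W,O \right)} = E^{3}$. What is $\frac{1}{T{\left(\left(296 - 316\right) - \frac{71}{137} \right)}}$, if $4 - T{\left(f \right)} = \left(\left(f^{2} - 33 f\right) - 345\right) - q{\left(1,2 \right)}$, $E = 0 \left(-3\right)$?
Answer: $- \frac{18769}{14059871} \approx -0.0013349$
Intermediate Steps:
$E = 0$
$q{\left(W,O \right)} = 0$ ($q{\left(W,O \right)} = 0^{3} = 0$)
$T{\left(f \right)} = 349 - f^{2} + 33 f$ ($T{\left(f \right)} = 4 - \left(\left(\left(f^{2} - 33 f\right) - 345\right) - 0\right) = 4 - \left(\left(-345 + f^{2} - 33 f\right) + 0\right) = 4 - \left(-345 + f^{2} - 33 f\right) = 4 + \left(345 - f^{2} + 33 f\right) = 349 - f^{2} + 33 f$)
$\frac{1}{T{\left(\left(296 - 316\right) - \frac{71}{137} \right)}} = \frac{1}{349 - \left(\left(296 - 316\right) - \frac{71}{137}\right)^{2} + 33 \left(\left(296 - 316\right) - \frac{71}{137}\right)} = \frac{1}{349 - \left(-20 - \frac{71}{137}\right)^{2} + 33 \left(-20 - \frac{71}{137}\right)} = \frac{1}{349 - \left(- \frac{2811}{137}\right)^{2} + 33 \left(- \frac{2811}{137}\right)} = \frac{1}{349 - \frac{7901721}{18769} - \frac{92763}{137}} = \frac{1}{- \frac{14059871}{18769}} = - \frac{18769}{14059871}$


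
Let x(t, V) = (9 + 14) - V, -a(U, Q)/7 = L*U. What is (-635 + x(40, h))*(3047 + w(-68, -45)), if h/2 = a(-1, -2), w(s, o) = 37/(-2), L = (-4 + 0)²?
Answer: -2531826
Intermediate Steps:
L = 16 (L = (-4)² = 16)
w(s, o) = -37/2 (w(s, o) = 37*(-½) = -37/2)
a(U, Q) = -112*U
h = 224 (h = 2*(-112*(-1)) = 2*112 = 224)
x(t, V) = 23 - V
(-635 + x(40, h))*(3047 + w(-68, -45)) = (-635 + (23 - 1*224))*(3047 - 37/2) = (-635 + (23 - 224))*(6057/2) = (-635 - 201)*(6057/2) = -836*6057/2 = -2531826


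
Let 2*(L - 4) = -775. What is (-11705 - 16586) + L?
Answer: -57349/2 ≈ -28675.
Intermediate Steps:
L = -767/2 (L = 4 + (½)*(-775) = 4 - 775/2 = -767/2 ≈ -383.50)
(-11705 - 16586) + L = (-11705 - 16586) - 767/2 = -28291 - 767/2 = -57349/2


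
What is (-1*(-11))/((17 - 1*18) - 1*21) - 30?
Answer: -61/2 ≈ -30.500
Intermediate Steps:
(-1*(-11))/((17 - 1*18) - 1*21) - 30 = 11/((17 - 18) - 21) - 30 = 11/(-1 - 21) - 30 = 11/(-22) - 30 = -1/22*11 - 30 = -½ - 30 = -61/2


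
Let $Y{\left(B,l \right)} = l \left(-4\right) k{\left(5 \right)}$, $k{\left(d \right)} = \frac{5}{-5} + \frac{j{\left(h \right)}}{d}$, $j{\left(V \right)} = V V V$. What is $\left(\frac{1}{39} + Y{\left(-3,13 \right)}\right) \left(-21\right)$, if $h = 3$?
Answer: $\frac{312277}{65} \approx 4804.3$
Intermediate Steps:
$j{\left(V \right)} = V^{3}$ ($j{\left(V \right)} = V^{2} V = V^{3}$)
$k{\left(d \right)} = -1 + \frac{27}{d}$ ($k{\left(d \right)} = \frac{5}{-5} + \frac{3^{3}}{d} = 5 \left(- \frac{1}{5}\right) + \frac{27}{d} = -1 + \frac{27}{d}$)
$Y{\left(B,l \right)} = - \frac{88 l}{5}$ ($Y{\left(B,l \right)} = l \left(-4\right) \frac{27 - 5}{5} = - 4 l \frac{27 - 5}{5} = - 4 l \frac{1}{5} \cdot 22 = - 4 l \frac{22}{5} = - \frac{88 l}{5}$)
$\left(\frac{1}{39} + Y{\left(-3,13 \right)}\right) \left(-21\right) = \left(\frac{1}{39} - \frac{1144}{5}\right) \left(-21\right) = \left(- \frac{44611}{195}\right) \left(-21\right) = \frac{312277}{65}$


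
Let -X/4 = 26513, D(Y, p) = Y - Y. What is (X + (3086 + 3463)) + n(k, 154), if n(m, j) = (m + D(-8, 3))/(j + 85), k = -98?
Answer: -23781315/239 ≈ -99503.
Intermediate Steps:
D(Y, p) = 0
X = -106052 (X = -4*26513 = -106052)
n(m, j) = m/(85 + j) (n(m, j) = (m + 0)/(j + 85) = m/(85 + j))
(X + (3086 + 3463)) + n(k, 154) = (-106052 + (3086 + 3463)) - 98/(85 + 154) = (-106052 + 6549) - 98/239 = -99503 - 98*1/239 = -99503 - 98/239 = -23781315/239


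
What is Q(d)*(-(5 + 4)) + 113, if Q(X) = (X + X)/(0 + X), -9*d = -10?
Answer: 95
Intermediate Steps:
d = 10/9 (d = -1/9*(-10) = 10/9 ≈ 1.1111)
Q(X) = 2 (Q(X) = (2*X)/X = 2)
Q(d)*(-(5 + 4)) + 113 = 2*(-(5 + 4)) + 113 = 2*(-1*9) + 113 = 2*(-9) + 113 = -18 + 113 = 95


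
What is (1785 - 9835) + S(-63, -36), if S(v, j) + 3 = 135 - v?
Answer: -7855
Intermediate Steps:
S(v, j) = 132 - v (S(v, j) = -3 + (135 - v) = 132 - v)
(1785 - 9835) + S(-63, -36) = (1785 - 9835) + (132 - 1*(-63)) = -8050 + (132 + 63) = -8050 + 195 = -7855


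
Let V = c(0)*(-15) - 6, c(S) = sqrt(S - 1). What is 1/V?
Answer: -2/87 + 5*I/87 ≈ -0.022988 + 0.057471*I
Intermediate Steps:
c(S) = sqrt(-1 + S)
V = -6 - 15*I (V = sqrt(-1 + 0)*(-15) - 6 = sqrt(-1)*(-15) - 6 = I*(-15) - 6 = -15*I - 6 = -6 - 15*I ≈ -6.0 - 15.0*I)
1/V = 1/(-6 - 15*I) = (-6 + 15*I)/261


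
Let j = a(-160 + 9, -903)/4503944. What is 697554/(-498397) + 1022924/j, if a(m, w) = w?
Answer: -328030125331577842/64293213 ≈ -5.1021e+9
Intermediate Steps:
j = -903/4503944 ≈ -0.00020049
697554/(-498397) + 1022924/j = 697554/(-498397) + 1022924/(-903/4503944) = 697554*(-1/498397) + 1022924*(-4503944/903) = -697554/498397 - 658170344608/129 = -328030125331577842/64293213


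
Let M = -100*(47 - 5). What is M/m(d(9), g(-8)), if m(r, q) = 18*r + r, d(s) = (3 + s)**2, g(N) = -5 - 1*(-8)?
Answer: -175/114 ≈ -1.5351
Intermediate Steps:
g(N) = 3 (g(N) = -5 + 8 = 3)
m(r, q) = 19*r
M = -4200 (M = -100*42 = -4200)
M/m(d(9), g(-8)) = -4200*1/(19*(3 + 9)**2) = -4200/(19*12**2) = -4200/(19*144) = -4200/2736 = -4200*1/2736 = -175/114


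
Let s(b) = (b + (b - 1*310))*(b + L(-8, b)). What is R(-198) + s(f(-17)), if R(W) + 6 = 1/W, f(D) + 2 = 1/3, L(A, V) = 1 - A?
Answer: -456149/198 ≈ -2303.8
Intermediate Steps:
f(D) = -5/3 (f(D) = -2 + 1/3 = -2 + ⅓ = -5/3)
R(W) = -6 + 1/W
s(b) = (-310 + 2*b)*(9 + b) (s(b) = (b + (b - 1*310))*(b + (1 - 1*(-8))) = (b + (b - 310))*(b + (1 + 8)) = (b + (-310 + b))*(b + 9) = (-310 + 2*b)*(9 + b))
R(-198) + s(f(-17)) = (-6 + 1/(-198)) + (-2790 - 292*(-5/3) + 2*(-5/3)²) = (-6 - 1/198) + (-2790 + 1460/3 + 2*(25/9)) = -1189/198 + (-2790 + 1460/3 + 50/9) = -1189/198 - 20680/9 = -456149/198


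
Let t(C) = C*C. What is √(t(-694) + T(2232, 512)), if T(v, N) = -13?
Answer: √481623 ≈ 693.99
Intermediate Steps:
t(C) = C²
√(t(-694) + T(2232, 512)) = √((-694)² - 13) = √(481636 - 13) = √481623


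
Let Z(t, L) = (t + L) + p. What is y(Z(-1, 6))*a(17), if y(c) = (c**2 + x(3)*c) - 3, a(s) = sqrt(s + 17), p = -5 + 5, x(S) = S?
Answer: 37*sqrt(34) ≈ 215.75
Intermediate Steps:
p = 0
a(s) = sqrt(17 + s)
Z(t, L) = L + t (Z(t, L) = (t + L) + 0 = (L + t) + 0 = L + t)
y(c) = -3 + c**2 + 3*c (y(c) = (c**2 + 3*c) - 3 = -3 + c**2 + 3*c)
y(Z(-1, 6))*a(17) = (-3 + (6 - 1)**2 + 3*(6 - 1))*sqrt(17 + 17) = (-3 + 5**2 + 3*5)*sqrt(34) = (-3 + 25 + 15)*sqrt(34) = 37*sqrt(34)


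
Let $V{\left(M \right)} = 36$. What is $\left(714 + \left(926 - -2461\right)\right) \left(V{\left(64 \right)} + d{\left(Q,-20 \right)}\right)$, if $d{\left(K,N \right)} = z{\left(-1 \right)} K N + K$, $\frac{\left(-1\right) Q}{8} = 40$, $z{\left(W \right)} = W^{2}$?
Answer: $25081716$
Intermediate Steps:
$Q = -320$ ($Q = \left(-8\right) 40 = -320$)
$d{\left(K,N \right)} = K + K N$ ($d{\left(K,N \right)} = \left(-1\right)^{2} K N + K = 1 K N + K = K N + K = K + K N$)
$\left(714 + \left(926 - -2461\right)\right) \left(V{\left(64 \right)} + d{\left(Q,-20 \right)}\right) = \left(714 + \left(926 - -2461\right)\right) \left(36 - 320 \left(1 - 20\right)\right) = \left(714 + \left(926 + 2461\right)\right) \left(36 - -6080\right) = \left(714 + 3387\right) \left(36 + 6080\right) = 4101 \cdot 6116 = 25081716$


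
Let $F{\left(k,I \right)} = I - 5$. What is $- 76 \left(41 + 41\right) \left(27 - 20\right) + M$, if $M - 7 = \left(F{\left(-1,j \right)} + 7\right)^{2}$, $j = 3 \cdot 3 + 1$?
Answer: $-43473$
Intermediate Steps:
$j = 10$ ($j = 9 + 1 = 10$)
$F{\left(k,I \right)} = -5 + I$ ($F{\left(k,I \right)} = I - 5 = -5 + I$)
$M = 151$ ($M = 7 + \left(\left(-5 + 10\right) + 7\right)^{2} = 7 + \left(5 + 7\right)^{2} = 7 + 12^{2} = 7 + 144 = 151$)
$- 76 \left(41 + 41\right) \left(27 - 20\right) + M = - 76 \left(41 + 41\right) \left(27 - 20\right) + 151 = - 76 \cdot 82 \cdot 7 + 151 = \left(-76\right) 574 + 151 = -43624 + 151 = -43473$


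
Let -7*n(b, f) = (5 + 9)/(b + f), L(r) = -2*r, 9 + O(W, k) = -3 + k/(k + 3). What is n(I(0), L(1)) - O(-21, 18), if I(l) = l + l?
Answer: 85/7 ≈ 12.143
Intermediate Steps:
I(l) = 2*l
O(W, k) = -12 + k/(3 + k) (O(W, k) = -9 + (-3 + k/(k + 3)) = -9 + (-3 + k/(3 + k)) = -12 + k/(3 + k))
n(b, f) = -2/(b + f) (n(b, f) = -(5 + 9)/(7*(b + f)) = -2/(b + f))
n(I(0), L(1)) - O(-21, 18) = -2/(2*0 - 2*1) - (-36 - 11*18)/(3 + 18) = -2/(0 - 2) - (-36 - 198)/21 = -2/(-2) - (-234)/21 = -2*(-½) - 1*(-78/7) = 1 + 78/7 = 85/7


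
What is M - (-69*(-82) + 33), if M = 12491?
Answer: 6800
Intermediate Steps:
M - (-69*(-82) + 33) = 12491 - (-69*(-82) + 33) = 12491 - (5658 + 33) = 12491 - 1*5691 = 12491 - 5691 = 6800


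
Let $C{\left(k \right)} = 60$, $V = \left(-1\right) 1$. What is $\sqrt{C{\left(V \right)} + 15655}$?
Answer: $\sqrt{15715} \approx 125.36$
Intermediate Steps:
$V = -1$
$\sqrt{C{\left(V \right)} + 15655} = \sqrt{60 + 15655} = \sqrt{15715}$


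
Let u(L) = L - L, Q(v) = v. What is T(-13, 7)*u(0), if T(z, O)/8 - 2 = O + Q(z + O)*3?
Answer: 0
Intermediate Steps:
u(L) = 0
T(z, O) = 16 + 24*z + 32*O (T(z, O) = 16 + 8*(O + (z + O)*3) = 16 + 8*(O + (O + z)*3) = 16 + 8*(O + (3*O + 3*z)) = 16 + 8*(3*z + 4*O) = 16 + (24*z + 32*O) = 16 + 24*z + 32*O)
T(-13, 7)*u(0) = (16 + 24*(-13) + 32*7)*0 = (16 - 312 + 224)*0 = -72*0 = 0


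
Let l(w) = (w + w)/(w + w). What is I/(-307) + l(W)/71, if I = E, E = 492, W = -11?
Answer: -34625/21797 ≈ -1.5885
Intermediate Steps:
l(w) = 1 (l(w) = (2*w)/((2*w)) = (2*w)*(1/(2*w)) = 1)
I = 492
I/(-307) + l(W)/71 = 492/(-307) + 1/71 = 492*(-1/307) + 1*(1/71) = -492/307 + 1/71 = -34625/21797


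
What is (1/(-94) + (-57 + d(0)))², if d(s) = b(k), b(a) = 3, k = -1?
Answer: 25775929/8836 ≈ 2917.1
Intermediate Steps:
d(s) = 3
(1/(-94) + (-57 + d(0)))² = (1/(-94) + (-57 + 3))² = (-1/94 - 54)² = (-5077/94)² = 25775929/8836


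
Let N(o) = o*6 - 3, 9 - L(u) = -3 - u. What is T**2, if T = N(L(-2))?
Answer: 3249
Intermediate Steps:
L(u) = 12 + u (L(u) = 9 - (-3 - u) = 9 + (3 + u) = 12 + u)
N(o) = -3 + 6*o (N(o) = 6*o - 3 = -3 + 6*o)
T = 57 (T = -3 + 6*(12 - 2) = -3 + 6*10 = -3 + 60 = 57)
T**2 = 57**2 = 3249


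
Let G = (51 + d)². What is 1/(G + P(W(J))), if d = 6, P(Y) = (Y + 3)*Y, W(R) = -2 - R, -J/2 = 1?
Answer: 1/3249 ≈ 0.00030779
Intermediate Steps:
J = -2 (J = -2*1 = -2)
P(Y) = Y*(3 + Y) (P(Y) = (3 + Y)*Y = Y*(3 + Y))
G = 3249 (G = (51 + 6)² = 57² = 3249)
1/(G + P(W(J))) = 1/(3249 + (-2 - 1*(-2))*(3 + (-2 - 1*(-2)))) = 1/(3249 + (-2 + 2)*(3 + (-2 + 2))) = 1/(3249 + 0*(3 + 0)) = 1/(3249 + 0*3) = 1/(3249 + 0) = 1/3249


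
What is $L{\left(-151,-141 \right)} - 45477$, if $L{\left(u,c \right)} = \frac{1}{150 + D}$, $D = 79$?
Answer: $- \frac{10414232}{229} \approx -45477.0$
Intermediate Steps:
$L{\left(u,c \right)} = \frac{1}{229}$ ($L{\left(u,c \right)} = \frac{1}{150 + 79} = \frac{1}{229}$)
$L{\left(-151,-141 \right)} - 45477 = \frac{1}{229} - 45477 = - \frac{10414232}{229}$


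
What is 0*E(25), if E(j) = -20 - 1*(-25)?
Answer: 0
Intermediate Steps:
E(j) = 5 (E(j) = -20 + 25 = 5)
0*E(25) = 0*5 = 0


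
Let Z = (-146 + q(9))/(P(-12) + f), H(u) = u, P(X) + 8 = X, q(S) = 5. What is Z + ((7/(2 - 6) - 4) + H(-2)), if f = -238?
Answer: -1239/172 ≈ -7.2035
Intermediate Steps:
P(X) = -8 + X
Z = 47/86 (Z = (-146 + 5)/((-8 - 12) - 238) = -141/(-20 - 238) = -141/(-258) = -141*(-1/258) = 47/86 ≈ 0.54651)
Z + ((7/(2 - 6) - 4) + H(-2)) = 47/86 + ((7/(2 - 6) - 4) - 2) = 47/86 + ((7/(-4) - 4) - 2) = 47/86 + ((7*(-¼) - 4) - 2) = 47/86 + ((-7/4 - 4) - 2) = 47/86 + (-23/4 - 2) = 47/86 - 31/4 = -1239/172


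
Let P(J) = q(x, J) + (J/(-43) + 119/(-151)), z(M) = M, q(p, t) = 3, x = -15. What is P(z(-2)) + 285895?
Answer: 1856330899/6493 ≈ 2.8590e+5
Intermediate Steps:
P(J) = 334/151 - J/43 (P(J) = 3 + (J/(-43) + 119/(-151)) = 3 + (J*(-1/43) + 119*(-1/151)) = 3 + (-J/43 - 119/151) = 3 + (-119/151 - J/43) = 334/151 - J/43)
P(z(-2)) + 285895 = (334/151 - 1/43*(-2)) + 285895 = (334/151 + 2/43) + 285895 = 14664/6493 + 285895 = 1856330899/6493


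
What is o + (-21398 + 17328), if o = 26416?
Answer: 22346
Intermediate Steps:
o + (-21398 + 17328) = 26416 + (-21398 + 17328) = 26416 - 4070 = 22346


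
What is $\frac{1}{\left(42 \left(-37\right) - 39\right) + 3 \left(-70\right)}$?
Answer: $- \frac{1}{1803} \approx -0.00055463$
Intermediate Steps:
$\frac{1}{\left(42 \left(-37\right) - 39\right) + 3 \left(-70\right)} = \frac{1}{\left(-1554 - 39\right) - 210} = \frac{1}{-1593 - 210} = \frac{1}{-1803} = - \frac{1}{1803}$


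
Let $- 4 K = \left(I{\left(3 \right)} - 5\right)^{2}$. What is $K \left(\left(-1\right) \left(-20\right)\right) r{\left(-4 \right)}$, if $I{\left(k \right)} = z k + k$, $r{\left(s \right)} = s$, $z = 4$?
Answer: $2000$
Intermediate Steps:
$I{\left(k \right)} = 5 k$ ($I{\left(k \right)} = 4 k + k = 5 k$)
$K = -25$ ($K = - \frac{\left(5 \cdot 3 - 5\right)^{2}}{4} = - \frac{\left(15 - 5\right)^{2}}{4} = - \frac{10^{2}}{4} = \left(- \frac{1}{4}\right) 100 = -25$)
$K \left(\left(-1\right) \left(-20\right)\right) r{\left(-4 \right)} = - 25 \left(\left(-1\right) \left(-20\right)\right) \left(-4\right) = \left(-25\right) 20 \left(-4\right) = \left(-500\right) \left(-4\right) = 2000$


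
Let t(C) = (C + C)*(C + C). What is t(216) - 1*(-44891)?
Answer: 231515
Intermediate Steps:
t(C) = 4*C² (t(C) = (2*C)*(2*C) = 4*C²)
t(216) - 1*(-44891) = 4*216² - 1*(-44891) = 4*46656 + 44891 = 186624 + 44891 = 231515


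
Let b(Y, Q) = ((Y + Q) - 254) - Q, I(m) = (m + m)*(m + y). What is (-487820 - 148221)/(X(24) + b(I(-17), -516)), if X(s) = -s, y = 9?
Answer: 636041/6 ≈ 1.0601e+5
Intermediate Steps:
I(m) = 2*m*(9 + m) (I(m) = (m + m)*(m + 9) = (2*m)*(9 + m) = 2*m*(9 + m))
b(Y, Q) = -254 + Y (b(Y, Q) = ((Q + Y) - 254) - Q = (-254 + Q + Y) - Q = -254 + Y)
(-487820 - 148221)/(X(24) + b(I(-17), -516)) = (-487820 - 148221)/(-1*24 + (-254 + 2*(-17)*(9 - 17))) = -636041/(-24 + (-254 + 2*(-17)*(-8))) = -636041/(-24 + (-254 + 272)) = -636041/(-24 + 18) = -636041/(-6) = -636041*(-1/6) = 636041/6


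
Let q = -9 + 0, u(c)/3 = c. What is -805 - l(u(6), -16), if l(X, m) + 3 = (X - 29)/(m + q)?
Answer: -20061/25 ≈ -802.44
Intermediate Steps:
u(c) = 3*c
q = -9
l(X, m) = -3 + (-29 + X)/(-9 + m) (l(X, m) = -3 + (X - 29)/(m - 9) = -3 + (-29 + X)/(-9 + m))
-805 - l(u(6), -16) = -805 - (-2 + 3*6 - 3*(-16))/(-9 - 16) = -805 - (-2 + 18 + 48)/(-25) = -805 - (-1)*64/25 = -805 - 1*(-64/25) = -805 + 64/25 = -20061/25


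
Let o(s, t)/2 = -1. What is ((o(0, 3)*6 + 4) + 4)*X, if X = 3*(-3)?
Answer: 36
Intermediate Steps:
o(s, t) = -2 (o(s, t) = 2*(-1) = -2)
X = -9
((o(0, 3)*6 + 4) + 4)*X = ((-2*6 + 4) + 4)*(-9) = ((-12 + 4) + 4)*(-9) = (-8 + 4)*(-9) = -4*(-9) = 36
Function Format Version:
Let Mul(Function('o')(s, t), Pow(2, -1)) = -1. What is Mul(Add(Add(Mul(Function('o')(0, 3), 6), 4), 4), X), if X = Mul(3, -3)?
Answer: 36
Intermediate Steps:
Function('o')(s, t) = -2 (Function('o')(s, t) = Mul(2, -1) = -2)
X = -9
Mul(Add(Add(Mul(Function('o')(0, 3), 6), 4), 4), X) = Mul(Add(Add(Mul(-2, 6), 4), 4), -9) = Mul(Add(Add(-12, 4), 4), -9) = Mul(Add(-8, 4), -9) = Mul(-4, -9) = 36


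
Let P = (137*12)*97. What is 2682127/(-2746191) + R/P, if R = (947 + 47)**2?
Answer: 27209787410/5213447457 ≈ 5.2192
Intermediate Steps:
R = 988036 (R = 994**2 = 988036)
P = 159468 (P = 1644*97 = 159468)
2682127/(-2746191) + R/P = 2682127/(-2746191) + 988036/159468 = 2682127*(-1/2746191) + 988036*(1/159468) = -383161/392313 + 247009/39867 = 27209787410/5213447457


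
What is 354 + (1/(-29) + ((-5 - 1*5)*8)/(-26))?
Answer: 134605/377 ≈ 357.04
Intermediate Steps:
354 + (1/(-29) + ((-5 - 1*5)*8)/(-26)) = 354 + (1*(-1/29) + ((-5 - 5)*8)*(-1/26)) = 354 + (-1/29 - 10*8*(-1/26)) = 354 + (-1/29 - 80*(-1/26)) = 354 + (-1/29 + 40/13) = 354 + 1147/377 = 134605/377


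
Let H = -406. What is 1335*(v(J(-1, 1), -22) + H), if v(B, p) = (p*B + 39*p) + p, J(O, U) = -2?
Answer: -1658070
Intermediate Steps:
v(B, p) = 40*p + B*p (v(B, p) = (B*p + 39*p) + p = (39*p + B*p) + p = 40*p + B*p)
1335*(v(J(-1, 1), -22) + H) = 1335*(-22*(40 - 2) - 406) = 1335*(-22*38 - 406) = 1335*(-836 - 406) = 1335*(-1242) = -1658070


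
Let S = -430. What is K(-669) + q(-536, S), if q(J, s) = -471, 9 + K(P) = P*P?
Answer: 447081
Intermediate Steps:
K(P) = -9 + P² (K(P) = -9 + P*P = -9 + P²)
K(-669) + q(-536, S) = (-9 + (-669)²) - 471 = (-9 + 447561) - 471 = 447552 - 471 = 447081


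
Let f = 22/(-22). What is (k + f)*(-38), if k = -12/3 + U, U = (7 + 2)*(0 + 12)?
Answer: -3914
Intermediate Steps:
f = -1 (f = 22*(-1/22) = -1)
U = 108 (U = 9*12 = 108)
k = 104 (k = -12/3 + 108 = -12*1/3 + 108 = -4 + 108 = 104)
(k + f)*(-38) = (104 - 1)*(-38) = 103*(-38) = -3914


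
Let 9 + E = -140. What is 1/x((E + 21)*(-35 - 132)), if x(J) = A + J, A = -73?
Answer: 1/21303 ≈ 4.6942e-5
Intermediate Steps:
E = -149 (E = -9 - 140 = -149)
x(J) = -73 + J
1/x((E + 21)*(-35 - 132)) = 1/(-73 + (-149 + 21)*(-35 - 132)) = 1/(-73 - 128*(-167)) = 1/(-73 + 21376) = 1/21303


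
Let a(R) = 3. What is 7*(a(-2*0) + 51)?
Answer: 378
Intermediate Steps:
7*(a(-2*0) + 51) = 7*(3 + 51) = 7*54 = 378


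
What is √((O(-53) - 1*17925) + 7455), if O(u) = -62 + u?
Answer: I*√10585 ≈ 102.88*I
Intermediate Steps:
√((O(-53) - 1*17925) + 7455) = √(((-62 - 53) - 1*17925) + 7455) = √((-115 - 17925) + 7455) = √(-18040 + 7455) = √(-10585) = I*√10585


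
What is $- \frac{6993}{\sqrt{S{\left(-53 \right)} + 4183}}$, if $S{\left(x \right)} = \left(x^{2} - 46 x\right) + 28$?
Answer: $- \frac{6993 \sqrt{9458}}{9458} \approx -71.906$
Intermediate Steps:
$S{\left(x \right)} = 28 + x^{2} - 46 x$
$- \frac{6993}{\sqrt{S{\left(-53 \right)} + 4183}} = - \frac{6993}{\sqrt{\left(28 + \left(-53\right)^{2} - -2438\right) + 4183}} = - \frac{6993}{\sqrt{\left(28 + 2809 + 2438\right) + 4183}} = - \frac{6993}{\sqrt{5275 + 4183}} = - \frac{6993}{\sqrt{9458}} = - 6993 \frac{\sqrt{9458}}{9458} = - \frac{6993 \sqrt{9458}}{9458}$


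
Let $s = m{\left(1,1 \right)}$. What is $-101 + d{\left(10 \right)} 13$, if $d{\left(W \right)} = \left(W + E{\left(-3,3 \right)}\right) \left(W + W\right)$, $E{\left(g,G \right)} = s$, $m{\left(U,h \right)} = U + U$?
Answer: $3019$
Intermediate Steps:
$m{\left(U,h \right)} = 2 U$
$s = 2$ ($s = 2 \cdot 1 = 2$)
$E{\left(g,G \right)} = 2$
$d{\left(W \right)} = 2 W \left(2 + W\right)$ ($d{\left(W \right)} = \left(W + 2\right) \left(W + W\right) = \left(2 + W\right) 2 W = 2 W \left(2 + W\right)$)
$-101 + d{\left(10 \right)} 13 = -101 + 2 \cdot 10 \left(2 + 10\right) 13 = -101 + 2 \cdot 10 \cdot 12 \cdot 13 = -101 + 240 \cdot 13 = -101 + 3120 = 3019$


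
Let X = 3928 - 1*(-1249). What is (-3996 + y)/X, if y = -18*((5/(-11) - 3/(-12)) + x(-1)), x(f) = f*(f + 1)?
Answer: -87831/113894 ≈ -0.77116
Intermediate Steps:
x(f) = f*(1 + f)
y = 81/22 (y = -18*((5/(-11) - 3/(-12)) - (1 - 1)) = -18*((5*(-1/11) - 3*(-1/12)) - 1*0) = -18*((-5/11 + ¼) + 0) = -18*(-9/44 + 0) = -18*(-9/44) = 81/22 ≈ 3.6818)
X = 5177 (X = 3928 + 1249 = 5177)
(-3996 + y)/X = (-3996 + 81/22)/5177 = -87831/22*1/5177 = -87831/113894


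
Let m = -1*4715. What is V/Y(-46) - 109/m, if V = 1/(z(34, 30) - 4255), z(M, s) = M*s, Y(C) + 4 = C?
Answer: 3527093/152530250 ≈ 0.023124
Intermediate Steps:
Y(C) = -4 + C
m = -4715
V = -1/3235 (V = 1/(34*30 - 4255) = 1/(1020 - 4255) = 1/(-3235) = -1/3235 ≈ -0.00030912)
V/Y(-46) - 109/m = -1/(3235*(-4 - 46)) - 109/(-4715) = -1/3235/(-50) - 109*(-1/4715) = -1/3235*(-1/50) + 109/4715 = 1/161750 + 109/4715 = 3527093/152530250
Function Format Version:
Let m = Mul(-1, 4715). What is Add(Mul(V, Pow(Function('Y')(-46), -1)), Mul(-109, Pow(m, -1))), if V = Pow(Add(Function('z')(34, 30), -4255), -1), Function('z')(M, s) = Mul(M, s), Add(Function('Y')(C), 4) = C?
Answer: Rational(3527093, 152530250) ≈ 0.023124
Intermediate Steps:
Function('Y')(C) = Add(-4, C)
m = -4715
V = Rational(-1, 3235) (V = Pow(Add(Mul(34, 30), -4255), -1) = Pow(Add(1020, -4255), -1) = Pow(-3235, -1) = Rational(-1, 3235) ≈ -0.00030912)
Add(Mul(V, Pow(Function('Y')(-46), -1)), Mul(-109, Pow(m, -1))) = Add(Mul(Rational(-1, 3235), Pow(Add(-4, -46), -1)), Mul(-109, Pow(-4715, -1))) = Add(Mul(Rational(-1, 3235), Pow(-50, -1)), Mul(-109, Rational(-1, 4715))) = Add(Mul(Rational(-1, 3235), Rational(-1, 50)), Rational(109, 4715)) = Add(Rational(1, 161750), Rational(109, 4715)) = Rational(3527093, 152530250)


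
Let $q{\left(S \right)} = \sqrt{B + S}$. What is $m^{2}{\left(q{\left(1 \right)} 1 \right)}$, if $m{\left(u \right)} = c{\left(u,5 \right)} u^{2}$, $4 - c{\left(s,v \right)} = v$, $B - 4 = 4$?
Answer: $81$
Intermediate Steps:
$B = 8$ ($B = 4 + 4 = 8$)
$c{\left(s,v \right)} = 4 - v$
$q{\left(S \right)} = \sqrt{8 + S}$
$m{\left(u \right)} = - u^{2}$ ($m{\left(u \right)} = \left(4 - 5\right) u^{2} = - u^{2}$)
$m^{2}{\left(q{\left(1 \right)} 1 \right)} = \left(- \left(\sqrt{8 + 1} \cdot 1\right)^{2}\right)^{2} = \left(- \left(\sqrt{9} \cdot 1\right)^{2}\right)^{2} = \left(- \left(3 \cdot 1\right)^{2}\right)^{2} = \left(- 3^{2}\right)^{2} = \left(\left(-1\right) 9\right)^{2} = \left(-9\right)^{2} = 81$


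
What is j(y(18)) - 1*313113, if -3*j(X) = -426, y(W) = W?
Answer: -312971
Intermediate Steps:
j(X) = 142 (j(X) = -⅓*(-426) = 142)
j(y(18)) - 1*313113 = 142 - 1*313113 = 142 - 313113 = -312971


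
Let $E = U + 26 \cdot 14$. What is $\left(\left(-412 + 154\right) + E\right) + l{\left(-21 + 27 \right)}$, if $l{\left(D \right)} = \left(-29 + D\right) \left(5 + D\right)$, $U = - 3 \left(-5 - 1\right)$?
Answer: $-129$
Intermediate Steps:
$U = 18$ ($U = \left(-3\right) \left(-6\right) = 18$)
$E = 382$ ($E = 18 + 26 \cdot 14 = 18 + 364 = 382$)
$\left(\left(-412 + 154\right) + E\right) + l{\left(-21 + 27 \right)} = \left(\left(-412 + 154\right) + 382\right) - \left(145 - \left(-21 + 27\right)^{2} + 24 \left(-21 + 27\right)\right) = \left(-258 + 382\right) - \left(289 - 36\right) = 124 - 253 = -129$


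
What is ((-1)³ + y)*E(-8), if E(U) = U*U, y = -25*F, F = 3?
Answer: -4864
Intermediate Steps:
y = -75 (y = -25*3 = -75)
E(U) = U²
((-1)³ + y)*E(-8) = ((-1)³ - 75)*(-8)² = (-1 - 75)*64 = -76*64 = -4864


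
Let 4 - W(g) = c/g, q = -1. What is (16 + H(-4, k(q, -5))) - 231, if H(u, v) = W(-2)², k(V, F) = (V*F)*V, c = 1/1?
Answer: -779/4 ≈ -194.75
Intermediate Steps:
c = 1
k(V, F) = F*V² (k(V, F) = (F*V)*V = F*V²)
W(g) = 4 - 1/g
H(u, v) = 81/4 (H(u, v) = (4 - 1/(-2))² = (4 - 1*(-½))² = (4 + ½)² = (9/2)² = 81/4)
(16 + H(-4, k(q, -5))) - 231 = (16 + 81/4) - 231 = 145/4 - 231 = -779/4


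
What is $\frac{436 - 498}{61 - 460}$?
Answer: $\frac{62}{399} \approx 0.15539$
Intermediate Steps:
$\frac{436 - 498}{61 - 460} = - \frac{62}{-399} = \left(-62\right) \left(- \frac{1}{399}\right) = \frac{62}{399}$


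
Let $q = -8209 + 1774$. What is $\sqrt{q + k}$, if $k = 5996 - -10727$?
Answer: $4 \sqrt{643} \approx 101.43$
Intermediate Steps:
$q = -6435$
$k = 16723$ ($k = 5996 + 10727 = 16723$)
$\sqrt{q + k} = \sqrt{-6435 + 16723} = \sqrt{10288} = 4 \sqrt{643}$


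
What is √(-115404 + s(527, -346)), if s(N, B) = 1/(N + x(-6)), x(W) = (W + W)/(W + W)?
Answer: I*√2010799263/132 ≈ 339.71*I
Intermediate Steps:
x(W) = 1 (x(W) = (2*W)/((2*W)) = (2*W)*(1/(2*W)) = 1)
s(N, B) = 1/(1 + N) (s(N, B) = 1/(N + 1) = 1/(1 + N))
√(-115404 + s(527, -346)) = √(-115404 + 1/(1 + 527)) = √(-115404 + 1/528) = √(-60933311/528) = I*√2010799263/132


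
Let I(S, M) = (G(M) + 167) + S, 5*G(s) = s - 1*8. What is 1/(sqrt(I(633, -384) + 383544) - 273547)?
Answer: -1367735/374137884717 - 92*sqrt(1135)/374137884717 ≈ -3.6640e-6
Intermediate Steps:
G(s) = -8/5 + s/5 (G(s) = (s - 1*8)/5 = (s - 8)/5 = (-8 + s)/5 = -8/5 + s/5)
I(S, M) = 827/5 + S + M/5 (I(S, M) = ((-8/5 + M/5) + 167) + S = (827/5 + M/5) + S = 827/5 + S + M/5)
1/(sqrt(I(633, -384) + 383544) - 273547) = 1/(sqrt((827/5 + 633 + (1/5)*(-384)) + 383544) - 273547) = 1/(sqrt((827/5 + 633 - 384/5) + 383544) - 273547) = 1/(sqrt(3608/5 + 383544) - 273547) = 1/(sqrt(1921328/5) - 273547) = 1/(92*sqrt(1135)/5 - 273547) = 1/(-273547 + 92*sqrt(1135)/5)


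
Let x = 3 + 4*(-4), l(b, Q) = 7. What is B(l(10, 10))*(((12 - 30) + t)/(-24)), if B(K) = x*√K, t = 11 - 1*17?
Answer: -13*√7 ≈ -34.395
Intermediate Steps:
t = -6 (t = 11 - 17 = -6)
x = -13 (x = 3 - 16 = -13)
B(K) = -13*√K
B(l(10, 10))*(((12 - 30) + t)/(-24)) = (-13*√7)*(((12 - 30) - 6)/(-24)) = (-13*√7)*((-18 - 6)*(-1/24)) = (-13*√7)*(-24*(-1/24)) = -13*√7*1 = -13*√7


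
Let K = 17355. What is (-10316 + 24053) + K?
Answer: 31092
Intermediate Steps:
(-10316 + 24053) + K = (-10316 + 24053) + 17355 = 13737 + 17355 = 31092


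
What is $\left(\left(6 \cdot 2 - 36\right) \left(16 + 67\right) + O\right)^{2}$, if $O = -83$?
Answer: $4305625$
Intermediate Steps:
$\left(\left(6 \cdot 2 - 36\right) \left(16 + 67\right) + O\right)^{2} = \left(\left(6 \cdot 2 - 36\right) \left(16 + 67\right) - 83\right)^{2} = \left(\left(12 - 36\right) 83 - 83\right)^{2} = \left(\left(-24\right) 83 - 83\right)^{2} = \left(-1992 - 83\right)^{2} = \left(-2075\right)^{2} = 4305625$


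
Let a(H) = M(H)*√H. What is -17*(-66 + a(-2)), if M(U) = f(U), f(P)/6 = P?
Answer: 1122 + 204*I*√2 ≈ 1122.0 + 288.5*I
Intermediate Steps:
f(P) = 6*P
M(U) = 6*U
a(H) = 6*H^(3/2) (a(H) = (6*H)*√H = 6*H^(3/2))
-17*(-66 + a(-2)) = -17*(-66 + 6*(-2)^(3/2)) = -17*(-66 + 6*(-2*I*√2)) = -17*(-66 - 12*I*√2) = 1122 + 204*I*√2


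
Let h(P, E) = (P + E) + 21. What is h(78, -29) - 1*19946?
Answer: -19876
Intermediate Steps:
h(P, E) = 21 + E + P (h(P, E) = (E + P) + 21 = 21 + E + P)
h(78, -29) - 1*19946 = (21 - 29 + 78) - 1*19946 = 70 - 19946 = -19876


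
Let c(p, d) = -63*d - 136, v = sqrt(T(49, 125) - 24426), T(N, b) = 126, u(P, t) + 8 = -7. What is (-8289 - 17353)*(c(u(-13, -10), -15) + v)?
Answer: -20744378 - 2307780*I*sqrt(3) ≈ -2.0744e+7 - 3.9972e+6*I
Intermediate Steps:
u(P, t) = -15 (u(P, t) = -8 - 7 = -15)
v = 90*I*sqrt(3) (v = sqrt(126 - 24426) = sqrt(-24300) = 90*I*sqrt(3) ≈ 155.88*I)
c(p, d) = -136 - 63*d
(-8289 - 17353)*(c(u(-13, -10), -15) + v) = (-8289 - 17353)*((-136 - 63*(-15)) + 90*I*sqrt(3)) = -25642*((-136 + 945) + 90*I*sqrt(3)) = -25642*(809 + 90*I*sqrt(3)) = -20744378 - 2307780*I*sqrt(3)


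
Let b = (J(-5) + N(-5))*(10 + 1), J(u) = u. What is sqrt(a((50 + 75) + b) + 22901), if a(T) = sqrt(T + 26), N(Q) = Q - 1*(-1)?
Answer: sqrt(22901 + 2*sqrt(13)) ≈ 151.35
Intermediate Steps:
N(Q) = 1 + Q (N(Q) = Q + 1 = 1 + Q)
b = -99 (b = (-5 + (1 - 5))*(10 + 1) = (-5 - 4)*11 = -9*11 = -99)
a(T) = sqrt(26 + T)
sqrt(a((50 + 75) + b) + 22901) = sqrt(sqrt(26 + ((50 + 75) - 99)) + 22901) = sqrt(sqrt(26 + (125 - 99)) + 22901) = sqrt(sqrt(26 + 26) + 22901) = sqrt(sqrt(52) + 22901) = sqrt(2*sqrt(13) + 22901) = sqrt(22901 + 2*sqrt(13))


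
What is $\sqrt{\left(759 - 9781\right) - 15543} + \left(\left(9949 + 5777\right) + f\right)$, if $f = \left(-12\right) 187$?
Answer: $13482 + 17 i \sqrt{85} \approx 13482.0 + 156.73 i$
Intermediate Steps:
$f = -2244$
$\sqrt{\left(759 - 9781\right) - 15543} + \left(\left(9949 + 5777\right) + f\right) = \sqrt{\left(759 - 9781\right) - 15543} + \left(\left(9949 + 5777\right) - 2244\right) = \sqrt{\left(759 - 9781\right) - 15543} + \left(15726 - 2244\right) = \sqrt{-9022 - 15543} + 13482 = \sqrt{-24565} + 13482 = 17 i \sqrt{85} + 13482 = 13482 + 17 i \sqrt{85}$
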